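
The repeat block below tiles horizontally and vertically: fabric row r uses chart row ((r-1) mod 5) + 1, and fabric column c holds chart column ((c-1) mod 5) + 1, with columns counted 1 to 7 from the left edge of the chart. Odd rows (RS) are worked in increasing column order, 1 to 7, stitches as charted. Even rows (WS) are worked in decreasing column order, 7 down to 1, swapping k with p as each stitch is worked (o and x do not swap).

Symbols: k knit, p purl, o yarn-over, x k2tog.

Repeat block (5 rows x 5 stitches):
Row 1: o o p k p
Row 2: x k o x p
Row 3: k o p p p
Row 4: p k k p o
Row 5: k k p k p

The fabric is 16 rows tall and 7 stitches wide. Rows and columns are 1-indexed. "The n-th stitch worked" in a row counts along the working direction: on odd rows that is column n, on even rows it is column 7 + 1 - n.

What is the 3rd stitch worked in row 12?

For row 12: chart row = ((12-1) mod 5) + 1 = 2; this is a WS (even) row.
Chart row 2 tiled across columns 1-7: x k o x p x k
WS: work from column 7 back to column 1 (reverse the tiled row), swapping k<->p (o and x unchanged).
Row 12 as worked: p x k x o p x
Counting 3 along the worked row gives k.

== STITCH ==
k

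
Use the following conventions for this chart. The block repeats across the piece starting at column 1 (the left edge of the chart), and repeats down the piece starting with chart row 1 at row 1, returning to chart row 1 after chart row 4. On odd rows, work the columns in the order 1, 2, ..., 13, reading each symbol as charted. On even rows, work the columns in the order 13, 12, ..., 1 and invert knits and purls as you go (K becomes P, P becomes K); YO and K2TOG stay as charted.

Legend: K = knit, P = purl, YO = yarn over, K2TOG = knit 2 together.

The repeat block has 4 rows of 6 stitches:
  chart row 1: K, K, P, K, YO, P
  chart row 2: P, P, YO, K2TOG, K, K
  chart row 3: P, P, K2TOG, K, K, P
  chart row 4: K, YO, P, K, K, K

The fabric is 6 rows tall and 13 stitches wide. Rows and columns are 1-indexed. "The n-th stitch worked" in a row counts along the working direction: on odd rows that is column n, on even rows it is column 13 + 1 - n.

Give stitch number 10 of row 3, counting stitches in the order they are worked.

Stitch:
K

Derivation:
Row 3 uses chart row ((3-1) mod 4)+1 = 3. Row 3 is odd, so RS.
Chart row 3 tiled across columns 1-13: P P K2TOG K K P P P K2TOG K K P P
Right side: take the tiled row as-is (worked left to right from column 1).
The 10th stitch worked is K.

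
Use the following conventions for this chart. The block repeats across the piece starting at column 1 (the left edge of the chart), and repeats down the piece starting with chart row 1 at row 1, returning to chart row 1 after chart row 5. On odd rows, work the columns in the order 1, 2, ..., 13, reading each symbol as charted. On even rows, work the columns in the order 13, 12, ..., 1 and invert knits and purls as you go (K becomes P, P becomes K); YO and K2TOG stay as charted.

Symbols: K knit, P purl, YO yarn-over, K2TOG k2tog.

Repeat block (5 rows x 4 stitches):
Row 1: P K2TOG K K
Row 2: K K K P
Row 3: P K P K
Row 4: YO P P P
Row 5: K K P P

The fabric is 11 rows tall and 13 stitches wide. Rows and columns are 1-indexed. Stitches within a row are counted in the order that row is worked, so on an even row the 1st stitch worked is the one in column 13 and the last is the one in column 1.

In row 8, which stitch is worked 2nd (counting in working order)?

For row 8: chart row = ((8-1) mod 5) + 1 = 3; this is a WS (even) row.
Chart row 3 tiled across columns 1-13: P K P K P K P K P K P K P
Wrong side: read the tiled row from column 13 down to 1 and exchange K with P (leave YO, K2TOG).
Row 8 as worked: K P K P K P K P K P K P K
The 2nd stitch worked is P.

Stitch:
P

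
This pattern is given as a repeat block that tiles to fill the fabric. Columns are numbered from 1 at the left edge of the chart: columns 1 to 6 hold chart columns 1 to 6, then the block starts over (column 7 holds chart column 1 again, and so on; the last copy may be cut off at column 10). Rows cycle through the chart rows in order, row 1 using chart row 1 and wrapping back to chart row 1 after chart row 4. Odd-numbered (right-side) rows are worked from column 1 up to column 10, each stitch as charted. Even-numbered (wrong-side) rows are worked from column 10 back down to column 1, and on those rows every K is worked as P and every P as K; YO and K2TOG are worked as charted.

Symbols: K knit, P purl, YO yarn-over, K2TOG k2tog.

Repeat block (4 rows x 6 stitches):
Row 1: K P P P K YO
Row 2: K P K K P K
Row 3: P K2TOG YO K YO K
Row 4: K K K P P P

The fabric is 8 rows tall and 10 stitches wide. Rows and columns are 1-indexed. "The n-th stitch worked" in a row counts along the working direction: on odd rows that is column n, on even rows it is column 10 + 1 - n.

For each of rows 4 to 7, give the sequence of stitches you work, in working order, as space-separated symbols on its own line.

Row 4: chart row 4, WS - tiled (columns 1-10): K K K P P P K K K P; work from column 10 back to 1 with K<->P swapped.
Row 5: chart row 1, RS - tile across columns 1-10 and work as-is.
Row 6: chart row 2, WS - tiled (columns 1-10): K P K K P K K P K K; work from column 10 back to 1 with K<->P swapped.
Row 7: chart row 3, RS - tile across columns 1-10 and work as-is.

Result:
K P P P K K K P P P
K P P P K YO K P P P
P P K P P K P P K P
P K2TOG YO K YO K P K2TOG YO K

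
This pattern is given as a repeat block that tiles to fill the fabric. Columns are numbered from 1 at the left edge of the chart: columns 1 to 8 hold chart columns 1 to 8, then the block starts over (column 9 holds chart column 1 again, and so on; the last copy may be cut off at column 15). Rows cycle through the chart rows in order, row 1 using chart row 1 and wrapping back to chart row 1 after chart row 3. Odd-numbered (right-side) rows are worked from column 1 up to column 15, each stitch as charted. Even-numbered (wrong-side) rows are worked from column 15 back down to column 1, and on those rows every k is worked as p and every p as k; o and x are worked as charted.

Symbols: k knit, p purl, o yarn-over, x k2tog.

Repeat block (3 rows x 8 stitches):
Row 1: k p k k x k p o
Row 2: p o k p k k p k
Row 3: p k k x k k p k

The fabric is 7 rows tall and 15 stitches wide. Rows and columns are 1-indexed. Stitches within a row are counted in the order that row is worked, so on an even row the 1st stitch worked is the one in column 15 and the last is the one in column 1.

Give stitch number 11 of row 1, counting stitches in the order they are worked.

Row 1: (1-1) mod 3 = 0, so use chart row 1. Odd row -> RS.
Chart row 1 tiled across columns 1-15: k p k k x k p o k p k k x k p
RS: work column 1 to column 15, symbols as charted — the tiled row is the row as worked.
The 11th stitch worked is k.

Stitch:
k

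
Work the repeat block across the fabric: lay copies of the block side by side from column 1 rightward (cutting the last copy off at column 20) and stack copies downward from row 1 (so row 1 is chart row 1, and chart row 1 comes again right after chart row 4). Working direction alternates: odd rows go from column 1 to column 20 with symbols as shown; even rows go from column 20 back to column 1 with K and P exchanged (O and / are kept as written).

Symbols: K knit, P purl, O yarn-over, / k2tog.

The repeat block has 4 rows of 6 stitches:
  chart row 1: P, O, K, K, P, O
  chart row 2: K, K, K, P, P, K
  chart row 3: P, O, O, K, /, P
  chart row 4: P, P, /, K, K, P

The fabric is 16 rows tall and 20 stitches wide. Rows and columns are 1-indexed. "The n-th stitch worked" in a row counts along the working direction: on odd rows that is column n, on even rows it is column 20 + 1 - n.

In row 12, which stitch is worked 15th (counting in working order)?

For row 12: chart row = ((12-1) mod 4) + 1 = 4; this is a WS (even) row.
Chart row 4 tiled across columns 1-20: P P / K K P P P / K K P P P / K K P P P
Wrong side: read the tiled row from column 20 down to 1 and exchange K with P (leave O, /).
Row 12 as worked: K K K P P / K K K P P / K K K P P / K K
Stitch 15 in working order -> K

Stitch:
K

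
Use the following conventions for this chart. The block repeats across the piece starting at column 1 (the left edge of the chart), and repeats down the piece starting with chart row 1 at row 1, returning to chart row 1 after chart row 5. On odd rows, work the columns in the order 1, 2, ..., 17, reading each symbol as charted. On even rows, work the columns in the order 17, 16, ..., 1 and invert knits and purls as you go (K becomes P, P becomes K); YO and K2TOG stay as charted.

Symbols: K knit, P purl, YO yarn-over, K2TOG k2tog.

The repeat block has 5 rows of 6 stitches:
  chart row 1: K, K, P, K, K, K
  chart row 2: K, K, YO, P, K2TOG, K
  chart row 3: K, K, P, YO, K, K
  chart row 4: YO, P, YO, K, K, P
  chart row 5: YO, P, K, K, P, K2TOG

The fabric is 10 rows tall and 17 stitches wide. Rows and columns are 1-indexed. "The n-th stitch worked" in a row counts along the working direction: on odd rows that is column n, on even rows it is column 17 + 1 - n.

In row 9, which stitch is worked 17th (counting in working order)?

== STITCH ==
K

Derivation:
Row 9: (9-1) mod 5 = 3, so use chart row 4. Odd row -> RS.
Chart row 4 tiled across columns 1-17: YO P YO K K P YO P YO K K P YO P YO K K
RS: work column 1 to column 17, symbols as charted — the tiled row is the row as worked.
The 17th stitch worked is K.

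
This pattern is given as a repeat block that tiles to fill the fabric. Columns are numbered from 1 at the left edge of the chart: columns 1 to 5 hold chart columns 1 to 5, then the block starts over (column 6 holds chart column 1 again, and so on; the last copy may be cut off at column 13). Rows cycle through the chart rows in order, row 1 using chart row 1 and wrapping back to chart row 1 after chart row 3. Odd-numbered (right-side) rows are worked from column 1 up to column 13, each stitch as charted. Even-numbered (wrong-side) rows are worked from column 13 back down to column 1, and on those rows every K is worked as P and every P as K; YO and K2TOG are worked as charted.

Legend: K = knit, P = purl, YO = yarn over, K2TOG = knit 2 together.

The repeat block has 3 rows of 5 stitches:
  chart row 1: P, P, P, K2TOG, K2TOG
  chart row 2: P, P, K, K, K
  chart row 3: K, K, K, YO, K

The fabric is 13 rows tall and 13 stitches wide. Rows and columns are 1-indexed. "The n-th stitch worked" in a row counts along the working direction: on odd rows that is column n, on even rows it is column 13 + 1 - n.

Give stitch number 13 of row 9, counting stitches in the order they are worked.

Row 9: (9-1) mod 3 = 2, so use chart row 3. Odd row -> RS.
Chart row 3 tiled across columns 1-13: K K K YO K K K K YO K K K K
Right side: take the tiled row as-is (worked left to right from column 1).
The 13th stitch worked is K.

Stitch:
K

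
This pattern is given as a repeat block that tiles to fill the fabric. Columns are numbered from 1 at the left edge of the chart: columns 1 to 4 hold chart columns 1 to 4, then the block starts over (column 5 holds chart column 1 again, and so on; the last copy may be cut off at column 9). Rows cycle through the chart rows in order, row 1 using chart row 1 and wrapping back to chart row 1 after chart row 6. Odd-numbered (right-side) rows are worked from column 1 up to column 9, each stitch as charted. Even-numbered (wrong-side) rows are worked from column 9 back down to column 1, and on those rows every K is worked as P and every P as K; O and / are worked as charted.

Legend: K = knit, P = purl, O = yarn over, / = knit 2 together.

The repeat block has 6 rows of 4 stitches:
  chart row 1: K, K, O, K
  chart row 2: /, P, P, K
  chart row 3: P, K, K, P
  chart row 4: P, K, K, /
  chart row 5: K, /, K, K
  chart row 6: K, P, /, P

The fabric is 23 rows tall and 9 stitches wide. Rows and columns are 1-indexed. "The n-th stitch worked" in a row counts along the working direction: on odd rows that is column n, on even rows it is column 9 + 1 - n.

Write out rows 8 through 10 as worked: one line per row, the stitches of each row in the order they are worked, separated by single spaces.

Row 8: chart row 2, WS - tiled (columns 1-9): / P P K / P P K /; work from column 9 back to 1 with K<->P swapped.
Row 9: chart row 3, RS - tile across columns 1-9 and work as-is.
Row 10: chart row 4, WS - tiled (columns 1-9): P K K / P K K / P; work from column 9 back to 1 with K<->P swapped.

Rows as worked:
/ P K K / P K K /
P K K P P K K P P
K / P P K / P P K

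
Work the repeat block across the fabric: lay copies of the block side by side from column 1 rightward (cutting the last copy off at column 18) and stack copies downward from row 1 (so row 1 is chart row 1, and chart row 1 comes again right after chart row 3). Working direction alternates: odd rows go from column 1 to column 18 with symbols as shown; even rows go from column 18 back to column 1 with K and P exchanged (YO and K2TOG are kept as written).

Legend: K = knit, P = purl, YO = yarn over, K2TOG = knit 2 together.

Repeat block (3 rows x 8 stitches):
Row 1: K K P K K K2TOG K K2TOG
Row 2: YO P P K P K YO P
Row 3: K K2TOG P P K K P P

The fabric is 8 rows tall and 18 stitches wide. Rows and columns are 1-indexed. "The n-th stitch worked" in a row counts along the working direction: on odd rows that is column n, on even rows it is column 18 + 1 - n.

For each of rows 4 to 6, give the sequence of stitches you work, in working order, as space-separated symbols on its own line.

Row 4: chart row 1, WS - tiled (columns 1-18): K K P K K K2TOG K K2TOG K K P K K K2TOG K K2TOG K K; work from column 18 back to 1 with K<->P swapped.
Row 5: chart row 2, RS - tile across columns 1-18 and work as-is.
Row 6: chart row 3, WS - tiled (columns 1-18): K K2TOG P P K K P P K K2TOG P P K K P P K K2TOG; work from column 18 back to 1 with K<->P swapped.

== ROWS AS WORKED ==
P P K2TOG P K2TOG P P K P P K2TOG P K2TOG P P K P P
YO P P K P K YO P YO P P K P K YO P YO P
K2TOG P K K P P K K K2TOG P K K P P K K K2TOG P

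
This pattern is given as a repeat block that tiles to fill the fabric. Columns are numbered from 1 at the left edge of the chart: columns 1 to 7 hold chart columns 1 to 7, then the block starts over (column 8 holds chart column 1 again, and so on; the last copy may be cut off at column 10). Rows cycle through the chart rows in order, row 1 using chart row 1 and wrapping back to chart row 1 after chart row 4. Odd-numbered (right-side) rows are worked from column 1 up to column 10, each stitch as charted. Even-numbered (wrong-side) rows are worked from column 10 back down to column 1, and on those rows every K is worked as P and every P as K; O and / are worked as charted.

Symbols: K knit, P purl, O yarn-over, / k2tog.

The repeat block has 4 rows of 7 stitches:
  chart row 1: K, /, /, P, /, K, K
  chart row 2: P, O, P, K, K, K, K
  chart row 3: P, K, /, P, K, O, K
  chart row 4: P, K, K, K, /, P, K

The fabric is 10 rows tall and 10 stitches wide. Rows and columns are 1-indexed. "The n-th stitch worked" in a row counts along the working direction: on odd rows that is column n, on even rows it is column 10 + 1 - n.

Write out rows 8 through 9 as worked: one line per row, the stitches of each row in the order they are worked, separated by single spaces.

Row 8: chart row 4, WS - tiled (columns 1-10): P K K K / P K P K K; work from column 10 back to 1 with K<->P swapped.
Row 9: chart row 1, RS - tile across columns 1-10 and work as-is.

Result:
P P K P K / P P P K
K / / P / K K K / /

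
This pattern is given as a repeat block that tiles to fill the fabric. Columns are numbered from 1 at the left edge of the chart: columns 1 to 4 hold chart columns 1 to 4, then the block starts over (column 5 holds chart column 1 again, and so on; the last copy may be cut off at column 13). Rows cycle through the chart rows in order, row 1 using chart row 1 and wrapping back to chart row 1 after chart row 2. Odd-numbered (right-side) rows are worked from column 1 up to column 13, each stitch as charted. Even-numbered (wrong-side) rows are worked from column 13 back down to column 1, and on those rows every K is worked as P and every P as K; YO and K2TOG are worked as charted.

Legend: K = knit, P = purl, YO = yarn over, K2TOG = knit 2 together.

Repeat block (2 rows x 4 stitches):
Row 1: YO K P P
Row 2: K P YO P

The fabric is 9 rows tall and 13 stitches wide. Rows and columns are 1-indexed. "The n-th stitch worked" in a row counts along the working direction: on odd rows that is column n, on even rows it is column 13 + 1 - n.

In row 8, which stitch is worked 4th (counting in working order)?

For row 8: chart row = ((8-1) mod 2) + 1 = 2; this is a WS (even) row.
Chart row 2 tiled across columns 1-13: K P YO P K P YO P K P YO P K
Wrong side: read the tiled row from column 13 down to 1 and exchange K with P (leave YO, K2TOG).
Row 8 as worked: P K YO K P K YO K P K YO K P
Stitch 4 in working order -> K

== STITCH ==
K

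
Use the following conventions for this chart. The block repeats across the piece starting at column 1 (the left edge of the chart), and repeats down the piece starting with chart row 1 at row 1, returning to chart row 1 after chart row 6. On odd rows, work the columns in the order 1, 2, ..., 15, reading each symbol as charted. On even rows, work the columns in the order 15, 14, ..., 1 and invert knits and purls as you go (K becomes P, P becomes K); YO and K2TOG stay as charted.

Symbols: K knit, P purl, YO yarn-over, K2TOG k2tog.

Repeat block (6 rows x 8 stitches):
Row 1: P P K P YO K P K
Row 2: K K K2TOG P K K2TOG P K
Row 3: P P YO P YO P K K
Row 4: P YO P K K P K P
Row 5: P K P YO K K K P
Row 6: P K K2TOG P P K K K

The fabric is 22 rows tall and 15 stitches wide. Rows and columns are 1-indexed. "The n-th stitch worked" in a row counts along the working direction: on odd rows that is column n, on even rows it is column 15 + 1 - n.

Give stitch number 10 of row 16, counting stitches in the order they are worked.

== STITCH ==
K

Derivation:
Row 16 uses chart row ((16-1) mod 6)+1 = 4. Row 16 is even, so WS.
Chart row 4 tiled across columns 1-15: P YO P K K P K P P YO P K K P K
WS row: flip the tiled sequence (start at column 15) and apply K<->P; YO and K2TOG stay.
Row 16 as worked: P K P P K YO K K P K P P K YO K
Stitch 10 in working order -> K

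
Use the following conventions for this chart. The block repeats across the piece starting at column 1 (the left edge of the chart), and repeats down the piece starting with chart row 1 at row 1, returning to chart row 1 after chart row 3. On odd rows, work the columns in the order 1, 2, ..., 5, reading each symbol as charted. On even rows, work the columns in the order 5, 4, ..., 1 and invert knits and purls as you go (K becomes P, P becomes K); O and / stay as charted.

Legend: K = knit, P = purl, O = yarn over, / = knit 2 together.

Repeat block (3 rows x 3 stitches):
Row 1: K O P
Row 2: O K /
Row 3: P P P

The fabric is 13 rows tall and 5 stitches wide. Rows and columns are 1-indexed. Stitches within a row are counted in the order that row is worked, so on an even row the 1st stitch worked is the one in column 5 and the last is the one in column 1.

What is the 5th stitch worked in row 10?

Stitch:
P

Derivation:
For row 10: chart row = ((10-1) mod 3) + 1 = 1; this is a WS (even) row.
Chart row 1 tiled across columns 1-5: K O P K O
Wrong side: read the tiled row from column 5 down to 1 and exchange K with P (leave O, /).
Row 10 as worked: O P K O P
The 5th stitch worked is P.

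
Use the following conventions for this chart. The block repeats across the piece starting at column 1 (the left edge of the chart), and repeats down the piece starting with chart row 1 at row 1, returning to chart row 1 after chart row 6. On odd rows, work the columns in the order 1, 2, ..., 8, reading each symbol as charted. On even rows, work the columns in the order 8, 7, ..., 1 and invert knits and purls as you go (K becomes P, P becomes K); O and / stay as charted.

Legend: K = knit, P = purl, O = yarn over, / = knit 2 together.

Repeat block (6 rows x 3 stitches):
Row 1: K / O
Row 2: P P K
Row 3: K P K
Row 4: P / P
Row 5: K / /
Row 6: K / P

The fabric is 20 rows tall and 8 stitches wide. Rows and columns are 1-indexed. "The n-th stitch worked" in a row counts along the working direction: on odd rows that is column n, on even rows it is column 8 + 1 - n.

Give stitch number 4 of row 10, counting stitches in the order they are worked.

Stitch:
/

Derivation:
Row 10 uses chart row ((10-1) mod 6)+1 = 4. Row 10 is even, so WS.
Chart row 4 tiled across columns 1-8: P / P P / P P /
WS row: flip the tiled sequence (start at column 8) and apply K<->P; O and / stay.
Row 10 as worked: / K K / K K / K
Stitch 4 in working order -> /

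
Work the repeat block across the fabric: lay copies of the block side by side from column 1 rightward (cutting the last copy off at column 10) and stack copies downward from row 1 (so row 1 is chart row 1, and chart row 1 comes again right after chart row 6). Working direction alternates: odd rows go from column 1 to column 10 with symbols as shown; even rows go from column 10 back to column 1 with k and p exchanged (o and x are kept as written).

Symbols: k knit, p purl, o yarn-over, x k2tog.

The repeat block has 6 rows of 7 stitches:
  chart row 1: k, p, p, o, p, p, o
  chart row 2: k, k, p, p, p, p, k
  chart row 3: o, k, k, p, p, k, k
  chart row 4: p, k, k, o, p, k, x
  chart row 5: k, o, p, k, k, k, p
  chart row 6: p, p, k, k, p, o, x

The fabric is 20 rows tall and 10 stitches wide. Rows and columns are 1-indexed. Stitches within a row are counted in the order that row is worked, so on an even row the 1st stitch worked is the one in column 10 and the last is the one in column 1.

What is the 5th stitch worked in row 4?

== STITCH ==
p

Derivation:
Row 4: (4-1) mod 6 = 3, so use chart row 4. Even row -> WS.
Chart row 4 tiled across columns 1-10: p k k o p k x p k k
WS: work from column 10 back to column 1 (reverse the tiled row), swapping k<->p (o and x unchanged).
Row 4 as worked: p p k x p k o p p k
Counting 5 along the worked row gives p.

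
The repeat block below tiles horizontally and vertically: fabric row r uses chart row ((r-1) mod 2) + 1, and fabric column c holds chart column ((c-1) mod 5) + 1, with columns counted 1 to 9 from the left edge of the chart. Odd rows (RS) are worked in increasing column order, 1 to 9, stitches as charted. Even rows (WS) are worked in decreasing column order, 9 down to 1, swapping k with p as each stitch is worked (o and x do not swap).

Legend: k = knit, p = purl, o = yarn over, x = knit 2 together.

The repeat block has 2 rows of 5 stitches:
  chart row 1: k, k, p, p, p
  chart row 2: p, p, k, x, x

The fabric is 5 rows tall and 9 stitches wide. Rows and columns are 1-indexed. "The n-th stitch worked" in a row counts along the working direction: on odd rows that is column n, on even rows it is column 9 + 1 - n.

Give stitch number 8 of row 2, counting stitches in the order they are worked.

Stitch:
k

Derivation:
Row 2 uses chart row ((2-1) mod 2)+1 = 2. Row 2 is even, so WS.
Chart row 2 tiled across columns 1-9: p p k x x p p k x
WS: work from column 9 back to column 1 (reverse the tiled row), swapping k<->p (o and x unchanged).
Row 2 as worked: x p k k x x p k k
Stitch 8 in working order -> k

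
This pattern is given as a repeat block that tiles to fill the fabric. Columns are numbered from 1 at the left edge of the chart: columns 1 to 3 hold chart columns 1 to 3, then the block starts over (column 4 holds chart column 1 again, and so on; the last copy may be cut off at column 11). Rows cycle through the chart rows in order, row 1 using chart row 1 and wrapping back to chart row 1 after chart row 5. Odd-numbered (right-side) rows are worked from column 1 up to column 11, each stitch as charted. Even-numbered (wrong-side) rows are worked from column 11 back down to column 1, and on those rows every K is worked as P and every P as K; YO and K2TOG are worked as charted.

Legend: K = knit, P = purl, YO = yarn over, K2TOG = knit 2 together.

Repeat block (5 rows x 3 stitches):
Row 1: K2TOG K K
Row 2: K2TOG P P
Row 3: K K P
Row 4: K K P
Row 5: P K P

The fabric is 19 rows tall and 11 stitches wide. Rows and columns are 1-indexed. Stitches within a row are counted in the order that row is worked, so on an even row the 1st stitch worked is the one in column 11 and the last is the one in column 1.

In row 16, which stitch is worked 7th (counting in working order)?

Stitch:
P

Derivation:
Row 16 uses chart row ((16-1) mod 5)+1 = 1. Row 16 is even, so WS.
Chart row 1 tiled across columns 1-11: K2TOG K K K2TOG K K K2TOG K K K2TOG K
Wrong side: read the tiled row from column 11 down to 1 and exchange K with P (leave YO, K2TOG).
Row 16 as worked: P K2TOG P P K2TOG P P K2TOG P P K2TOG
The 7th stitch worked is P.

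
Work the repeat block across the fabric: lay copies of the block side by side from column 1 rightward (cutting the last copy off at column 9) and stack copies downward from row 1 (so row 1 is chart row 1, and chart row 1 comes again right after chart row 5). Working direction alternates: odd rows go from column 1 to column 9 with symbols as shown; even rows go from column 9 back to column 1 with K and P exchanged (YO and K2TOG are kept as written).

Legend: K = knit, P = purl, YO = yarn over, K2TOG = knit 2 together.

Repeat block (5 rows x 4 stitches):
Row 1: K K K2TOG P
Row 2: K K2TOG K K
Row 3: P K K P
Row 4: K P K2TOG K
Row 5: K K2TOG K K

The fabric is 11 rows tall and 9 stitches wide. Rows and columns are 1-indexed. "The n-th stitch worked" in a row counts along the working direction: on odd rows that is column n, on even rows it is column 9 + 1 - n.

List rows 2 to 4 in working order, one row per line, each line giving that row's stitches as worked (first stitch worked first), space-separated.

Row 2: chart row 2, WS - tiled (columns 1-9): K K2TOG K K K K2TOG K K K; work from column 9 back to 1 with K<->P swapped.
Row 3: chart row 3, RS - tile across columns 1-9 and work as-is.
Row 4: chart row 4, WS - tiled (columns 1-9): K P K2TOG K K P K2TOG K K; work from column 9 back to 1 with K<->P swapped.

== ROWS AS WORKED ==
P P P K2TOG P P P K2TOG P
P K K P P K K P P
P P K2TOG K P P K2TOG K P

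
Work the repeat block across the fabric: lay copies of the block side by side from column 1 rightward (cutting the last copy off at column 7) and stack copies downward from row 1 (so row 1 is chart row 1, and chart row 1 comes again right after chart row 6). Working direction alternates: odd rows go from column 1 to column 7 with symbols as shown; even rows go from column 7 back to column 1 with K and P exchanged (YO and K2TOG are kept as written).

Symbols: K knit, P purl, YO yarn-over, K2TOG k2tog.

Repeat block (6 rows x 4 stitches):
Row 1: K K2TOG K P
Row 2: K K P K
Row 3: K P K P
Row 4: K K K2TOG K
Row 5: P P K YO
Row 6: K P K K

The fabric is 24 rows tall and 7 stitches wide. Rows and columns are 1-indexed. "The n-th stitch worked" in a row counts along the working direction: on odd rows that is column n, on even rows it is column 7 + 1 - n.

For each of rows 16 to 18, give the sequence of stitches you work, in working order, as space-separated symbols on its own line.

Row 16: chart row 4, WS - tiled (columns 1-7): K K K2TOG K K K K2TOG; work from column 7 back to 1 with K<->P swapped.
Row 17: chart row 5, RS - tile across columns 1-7 and work as-is.
Row 18: chart row 6, WS - tiled (columns 1-7): K P K K K P K; work from column 7 back to 1 with K<->P swapped.

== ROWS AS WORKED ==
K2TOG P P P K2TOG P P
P P K YO P P K
P K P P P K P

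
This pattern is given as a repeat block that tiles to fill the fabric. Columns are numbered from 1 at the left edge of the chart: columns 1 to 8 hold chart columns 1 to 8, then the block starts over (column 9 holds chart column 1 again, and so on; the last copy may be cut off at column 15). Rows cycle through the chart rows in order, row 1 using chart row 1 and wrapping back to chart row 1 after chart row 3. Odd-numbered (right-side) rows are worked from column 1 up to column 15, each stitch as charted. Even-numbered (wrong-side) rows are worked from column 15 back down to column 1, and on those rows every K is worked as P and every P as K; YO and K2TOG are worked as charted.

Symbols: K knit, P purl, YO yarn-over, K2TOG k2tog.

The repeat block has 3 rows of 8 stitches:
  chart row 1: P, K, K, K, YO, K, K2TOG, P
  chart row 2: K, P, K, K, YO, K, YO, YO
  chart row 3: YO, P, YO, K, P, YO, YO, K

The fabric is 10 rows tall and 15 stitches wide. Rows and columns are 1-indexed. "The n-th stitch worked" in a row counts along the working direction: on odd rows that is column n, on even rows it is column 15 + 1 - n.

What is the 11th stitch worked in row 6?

For row 6: chart row = ((6-1) mod 3) + 1 = 3; this is a WS (even) row.
Chart row 3 tiled across columns 1-15: YO P YO K P YO YO K YO P YO K P YO YO
WS row: flip the tiled sequence (start at column 15) and apply K<->P; YO and K2TOG stay.
Row 6 as worked: YO YO K P YO K YO P YO YO K P YO K YO
The 11th stitch worked is K.

Stitch:
K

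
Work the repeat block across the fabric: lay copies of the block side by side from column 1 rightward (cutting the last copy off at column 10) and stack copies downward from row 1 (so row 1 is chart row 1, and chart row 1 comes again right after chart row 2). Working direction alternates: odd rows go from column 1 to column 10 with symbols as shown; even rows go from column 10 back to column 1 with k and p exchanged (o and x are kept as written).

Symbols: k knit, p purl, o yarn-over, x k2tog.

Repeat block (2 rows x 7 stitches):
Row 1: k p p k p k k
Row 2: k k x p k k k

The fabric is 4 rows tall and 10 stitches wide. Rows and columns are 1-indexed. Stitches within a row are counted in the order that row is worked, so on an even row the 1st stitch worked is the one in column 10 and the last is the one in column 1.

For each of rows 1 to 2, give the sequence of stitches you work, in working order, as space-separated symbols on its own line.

Result:
k p p k p k k k p p
x p p p p p k x p p

Derivation:
Row 1: chart row 1, RS - tile across columns 1-10 and work as-is.
Row 2: chart row 2, WS - tiled (columns 1-10): k k x p k k k k k x; work from column 10 back to 1 with k<->p swapped.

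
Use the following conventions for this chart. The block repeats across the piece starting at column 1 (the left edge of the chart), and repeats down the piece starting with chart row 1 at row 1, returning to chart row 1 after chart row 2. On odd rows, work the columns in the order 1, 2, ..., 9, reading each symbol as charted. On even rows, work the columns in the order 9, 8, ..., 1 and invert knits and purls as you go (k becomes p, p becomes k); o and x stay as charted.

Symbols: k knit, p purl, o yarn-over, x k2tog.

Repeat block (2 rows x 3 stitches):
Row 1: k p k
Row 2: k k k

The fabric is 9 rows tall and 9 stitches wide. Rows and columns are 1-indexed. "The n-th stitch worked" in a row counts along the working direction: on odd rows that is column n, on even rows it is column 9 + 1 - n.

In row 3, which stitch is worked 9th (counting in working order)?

Stitch:
k

Derivation:
Row 3: (3-1) mod 2 = 0, so use chart row 1. Odd row -> RS.
Chart row 1 tiled across columns 1-9: k p k k p k k p k
Right side: take the tiled row as-is (worked left to right from column 1).
Counting 9 along the worked row gives k.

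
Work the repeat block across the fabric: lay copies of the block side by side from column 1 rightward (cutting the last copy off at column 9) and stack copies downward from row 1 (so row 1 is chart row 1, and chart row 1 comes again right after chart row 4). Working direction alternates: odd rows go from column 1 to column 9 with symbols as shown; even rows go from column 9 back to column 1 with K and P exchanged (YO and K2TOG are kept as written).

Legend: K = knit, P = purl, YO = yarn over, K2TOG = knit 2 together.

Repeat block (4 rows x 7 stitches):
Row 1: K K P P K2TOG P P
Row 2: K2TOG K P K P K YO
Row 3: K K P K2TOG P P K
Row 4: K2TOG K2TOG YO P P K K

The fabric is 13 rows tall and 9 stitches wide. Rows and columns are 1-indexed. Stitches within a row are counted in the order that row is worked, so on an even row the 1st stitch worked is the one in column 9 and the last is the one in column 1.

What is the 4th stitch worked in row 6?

For row 6: chart row = ((6-1) mod 4) + 1 = 2; this is a WS (even) row.
Chart row 2 tiled across columns 1-9: K2TOG K P K P K YO K2TOG K
Wrong side: read the tiled row from column 9 down to 1 and exchange K with P (leave YO, K2TOG).
Row 6 as worked: P K2TOG YO P K P K P K2TOG
Counting 4 along the worked row gives P.

Stitch:
P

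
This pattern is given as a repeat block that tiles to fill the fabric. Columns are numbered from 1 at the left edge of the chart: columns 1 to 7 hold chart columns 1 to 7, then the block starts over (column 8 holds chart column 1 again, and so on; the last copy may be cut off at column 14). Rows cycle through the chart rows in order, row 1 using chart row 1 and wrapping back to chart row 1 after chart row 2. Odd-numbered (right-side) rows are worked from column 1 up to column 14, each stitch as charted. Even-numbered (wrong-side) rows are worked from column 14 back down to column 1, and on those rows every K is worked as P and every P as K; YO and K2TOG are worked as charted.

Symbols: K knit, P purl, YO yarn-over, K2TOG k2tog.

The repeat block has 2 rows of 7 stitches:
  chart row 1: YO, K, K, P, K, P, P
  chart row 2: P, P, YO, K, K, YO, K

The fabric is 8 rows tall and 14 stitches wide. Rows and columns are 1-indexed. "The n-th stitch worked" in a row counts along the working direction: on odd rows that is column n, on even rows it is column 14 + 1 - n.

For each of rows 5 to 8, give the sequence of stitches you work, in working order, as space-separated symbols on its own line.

Row 5: chart row 1, RS - tile across columns 1-14 and work as-is.
Row 6: chart row 2, WS - tiled (columns 1-14): P P YO K K YO K P P YO K K YO K; work from column 14 back to 1 with K<->P swapped.
Row 7: chart row 1, RS - tile across columns 1-14 and work as-is.
Row 8: chart row 2, WS - tiled (columns 1-14): P P YO K K YO K P P YO K K YO K; work from column 14 back to 1 with K<->P swapped.

Result:
YO K K P K P P YO K K P K P P
P YO P P YO K K P YO P P YO K K
YO K K P K P P YO K K P K P P
P YO P P YO K K P YO P P YO K K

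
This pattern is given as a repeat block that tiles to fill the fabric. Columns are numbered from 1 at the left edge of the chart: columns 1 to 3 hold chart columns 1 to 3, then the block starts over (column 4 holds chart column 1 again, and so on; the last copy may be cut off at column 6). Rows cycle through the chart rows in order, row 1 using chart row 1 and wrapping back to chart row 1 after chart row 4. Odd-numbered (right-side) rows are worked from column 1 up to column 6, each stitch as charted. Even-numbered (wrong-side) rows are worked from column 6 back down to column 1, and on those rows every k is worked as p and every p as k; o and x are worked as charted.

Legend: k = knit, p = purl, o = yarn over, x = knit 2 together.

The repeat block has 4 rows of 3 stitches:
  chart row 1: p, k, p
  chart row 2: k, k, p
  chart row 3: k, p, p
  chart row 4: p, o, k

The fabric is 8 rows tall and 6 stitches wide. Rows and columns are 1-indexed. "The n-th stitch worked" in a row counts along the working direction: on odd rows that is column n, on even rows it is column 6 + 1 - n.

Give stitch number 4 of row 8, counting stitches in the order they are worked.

== STITCH ==
p

Derivation:
Row 8 uses chart row ((8-1) mod 4)+1 = 4. Row 8 is even, so WS.
Chart row 4 tiled across columns 1-6: p o k p o k
Wrong side: read the tiled row from column 6 down to 1 and exchange k with p (leave o, x).
Row 8 as worked: p o k p o k
Stitch 4 in working order -> p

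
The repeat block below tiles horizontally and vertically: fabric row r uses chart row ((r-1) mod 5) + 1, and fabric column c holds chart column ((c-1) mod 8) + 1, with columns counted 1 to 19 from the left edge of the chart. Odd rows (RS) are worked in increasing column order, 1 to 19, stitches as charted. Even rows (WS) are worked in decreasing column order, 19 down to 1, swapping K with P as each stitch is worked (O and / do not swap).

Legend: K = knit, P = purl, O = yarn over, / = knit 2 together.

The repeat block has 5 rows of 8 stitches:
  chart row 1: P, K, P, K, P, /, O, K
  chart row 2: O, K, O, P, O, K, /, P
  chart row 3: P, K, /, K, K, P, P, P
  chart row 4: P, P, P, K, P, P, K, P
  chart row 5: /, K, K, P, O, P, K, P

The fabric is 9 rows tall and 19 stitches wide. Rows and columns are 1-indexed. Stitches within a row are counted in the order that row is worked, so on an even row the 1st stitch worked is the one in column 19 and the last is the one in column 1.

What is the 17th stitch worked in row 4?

Row 4 uses chart row ((4-1) mod 5)+1 = 4. Row 4 is even, so WS.
Chart row 4 tiled across columns 1-19: P P P K P P K P P P P K P P K P P P P
WS: work from column 19 back to column 1 (reverse the tiled row), swapping K<->P (O and / unchanged).
Row 4 as worked: K K K K P K K P K K K K P K K P K K K
Counting 17 along the worked row gives K.

Result:
K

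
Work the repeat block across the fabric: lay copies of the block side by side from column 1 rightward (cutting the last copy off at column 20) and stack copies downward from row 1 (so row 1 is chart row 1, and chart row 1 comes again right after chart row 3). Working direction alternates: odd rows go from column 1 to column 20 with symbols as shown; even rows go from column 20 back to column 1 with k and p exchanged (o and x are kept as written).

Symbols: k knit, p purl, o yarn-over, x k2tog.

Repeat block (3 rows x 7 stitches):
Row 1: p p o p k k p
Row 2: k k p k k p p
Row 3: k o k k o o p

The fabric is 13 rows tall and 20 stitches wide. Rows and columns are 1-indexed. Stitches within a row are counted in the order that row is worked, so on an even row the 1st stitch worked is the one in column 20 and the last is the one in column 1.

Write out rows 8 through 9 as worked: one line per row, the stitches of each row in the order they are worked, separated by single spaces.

Row 8: chart row 2, WS - tiled (columns 1-20): k k p k k p p k k p k k p p k k p k k p; work from column 20 back to 1 with k<->p swapped.
Row 9: chart row 3, RS - tile across columns 1-20 and work as-is.

== ROWS AS WORKED ==
k p p k p p k k p p k p p k k p p k p p
k o k k o o p k o k k o o p k o k k o o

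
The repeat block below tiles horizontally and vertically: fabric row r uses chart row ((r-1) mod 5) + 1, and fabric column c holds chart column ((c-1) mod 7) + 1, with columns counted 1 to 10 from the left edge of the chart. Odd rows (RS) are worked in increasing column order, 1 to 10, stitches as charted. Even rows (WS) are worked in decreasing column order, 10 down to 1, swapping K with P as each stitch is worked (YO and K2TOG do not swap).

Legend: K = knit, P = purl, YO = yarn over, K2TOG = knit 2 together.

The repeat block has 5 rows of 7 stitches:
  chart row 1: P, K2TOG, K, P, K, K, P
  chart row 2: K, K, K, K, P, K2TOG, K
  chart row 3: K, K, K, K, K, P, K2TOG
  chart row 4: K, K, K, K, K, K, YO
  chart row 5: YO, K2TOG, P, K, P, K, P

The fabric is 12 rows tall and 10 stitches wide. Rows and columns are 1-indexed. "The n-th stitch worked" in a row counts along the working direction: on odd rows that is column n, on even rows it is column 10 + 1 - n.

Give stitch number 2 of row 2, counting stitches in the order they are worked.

Row 2 uses chart row ((2-1) mod 5)+1 = 2. Row 2 is even, so WS.
Chart row 2 tiled across columns 1-10: K K K K P K2TOG K K K K
WS: work from column 10 back to column 1 (reverse the tiled row), swapping K<->P (YO and K2TOG unchanged).
Row 2 as worked: P P P P K2TOG K P P P P
Counting 2 along the worked row gives P.

== STITCH ==
P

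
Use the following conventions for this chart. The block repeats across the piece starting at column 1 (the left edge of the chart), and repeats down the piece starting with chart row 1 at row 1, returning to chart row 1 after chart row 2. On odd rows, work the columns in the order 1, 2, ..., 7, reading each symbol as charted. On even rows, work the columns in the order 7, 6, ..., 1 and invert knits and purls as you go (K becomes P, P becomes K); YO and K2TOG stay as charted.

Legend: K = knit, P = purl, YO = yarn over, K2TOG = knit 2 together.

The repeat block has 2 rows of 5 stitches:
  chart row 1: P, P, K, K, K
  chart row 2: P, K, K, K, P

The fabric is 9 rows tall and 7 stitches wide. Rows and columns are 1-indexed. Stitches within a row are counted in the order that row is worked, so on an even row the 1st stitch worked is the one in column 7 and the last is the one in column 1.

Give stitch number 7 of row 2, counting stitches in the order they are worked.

== STITCH ==
K

Derivation:
Row 2: (2-1) mod 2 = 1, so use chart row 2. Even row -> WS.
Chart row 2 tiled across columns 1-7: P K K K P P K
Wrong side: read the tiled row from column 7 down to 1 and exchange K with P (leave YO, K2TOG).
Row 2 as worked: P K K P P P K
Counting 7 along the worked row gives K.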